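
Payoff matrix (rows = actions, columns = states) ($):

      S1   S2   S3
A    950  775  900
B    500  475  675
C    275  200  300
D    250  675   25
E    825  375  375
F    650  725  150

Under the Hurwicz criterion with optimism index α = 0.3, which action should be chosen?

A: 0.3·950 + 0.7·775 = 827.5
B: 0.3·675 + 0.7·475 = 535
C: 0.3·300 + 0.7·200 = 230
D: 0.3·675 + 0.7·25 = 220
E: 0.3·825 + 0.7·375 = 510
F: 0.3·725 + 0.7·150 = 322.5
Highest Hurwicz score = 827.5 → A.

A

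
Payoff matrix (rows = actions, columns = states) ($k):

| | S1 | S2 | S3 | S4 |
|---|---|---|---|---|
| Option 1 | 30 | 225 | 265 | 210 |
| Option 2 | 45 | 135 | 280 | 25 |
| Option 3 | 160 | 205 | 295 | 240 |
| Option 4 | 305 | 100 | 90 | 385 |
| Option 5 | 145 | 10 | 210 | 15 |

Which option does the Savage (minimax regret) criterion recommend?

Column bests: S1=305, S2=225, S3=295, S4=385.
Option 1 regrets: 275, 0, 30, 175 → max 275
Option 2 regrets: 260, 90, 15, 360 → max 360
Option 3 regrets: 145, 20, 0, 145 → max 145
Option 4 regrets: 0, 125, 205, 0 → max 205
Option 5 regrets: 160, 215, 85, 370 → max 370
Smallest max regret = 145 → Option 3.

Option 3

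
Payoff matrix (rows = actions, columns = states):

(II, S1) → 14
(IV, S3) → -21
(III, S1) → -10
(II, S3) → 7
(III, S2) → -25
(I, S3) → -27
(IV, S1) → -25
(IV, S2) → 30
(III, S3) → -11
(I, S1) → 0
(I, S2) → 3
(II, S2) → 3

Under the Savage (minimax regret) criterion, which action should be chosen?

Column bests: S1=14, S2=30, S3=7.
I regrets: 14, 27, 34 → max 34
II regrets: 0, 27, 0 → max 27
III regrets: 24, 55, 18 → max 55
IV regrets: 39, 0, 28 → max 39
Smallest max regret = 27 → II.

II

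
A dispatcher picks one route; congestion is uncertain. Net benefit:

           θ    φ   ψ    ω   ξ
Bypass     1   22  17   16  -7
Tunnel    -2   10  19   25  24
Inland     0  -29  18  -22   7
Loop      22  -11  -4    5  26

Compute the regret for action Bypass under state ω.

Best payoff under ω is 25.
Regret = 25 − 16 = 9.

9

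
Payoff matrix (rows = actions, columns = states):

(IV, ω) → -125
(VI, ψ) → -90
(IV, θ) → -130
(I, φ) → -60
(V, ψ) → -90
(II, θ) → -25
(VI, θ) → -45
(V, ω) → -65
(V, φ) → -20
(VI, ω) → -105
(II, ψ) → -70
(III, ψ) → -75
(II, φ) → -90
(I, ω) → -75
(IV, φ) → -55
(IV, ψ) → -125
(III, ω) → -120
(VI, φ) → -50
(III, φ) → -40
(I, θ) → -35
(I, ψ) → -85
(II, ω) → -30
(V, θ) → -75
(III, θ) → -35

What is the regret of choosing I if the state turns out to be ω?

45

Best payoff under ω is -30.
Regret = -30 − (-75) = 45.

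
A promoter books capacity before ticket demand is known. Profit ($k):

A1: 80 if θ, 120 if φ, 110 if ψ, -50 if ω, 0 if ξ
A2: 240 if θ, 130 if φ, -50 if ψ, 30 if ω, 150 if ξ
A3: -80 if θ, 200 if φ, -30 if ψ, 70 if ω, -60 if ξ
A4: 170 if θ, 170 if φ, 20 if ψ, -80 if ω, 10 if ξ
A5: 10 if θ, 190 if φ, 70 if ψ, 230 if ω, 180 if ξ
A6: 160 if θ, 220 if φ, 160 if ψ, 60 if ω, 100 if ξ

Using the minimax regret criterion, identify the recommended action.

A6

Column bests: θ=240, φ=220, ψ=160, ω=230, ξ=180.
A1 regrets: 160, 100, 50, 280, 180 → max 280
A2 regrets: 0, 90, 210, 200, 30 → max 210
A3 regrets: 320, 20, 190, 160, 240 → max 320
A4 regrets: 70, 50, 140, 310, 170 → max 310
A5 regrets: 230, 30, 90, 0, 0 → max 230
A6 regrets: 80, 0, 0, 170, 80 → max 170
Smallest max regret = 170 → A6.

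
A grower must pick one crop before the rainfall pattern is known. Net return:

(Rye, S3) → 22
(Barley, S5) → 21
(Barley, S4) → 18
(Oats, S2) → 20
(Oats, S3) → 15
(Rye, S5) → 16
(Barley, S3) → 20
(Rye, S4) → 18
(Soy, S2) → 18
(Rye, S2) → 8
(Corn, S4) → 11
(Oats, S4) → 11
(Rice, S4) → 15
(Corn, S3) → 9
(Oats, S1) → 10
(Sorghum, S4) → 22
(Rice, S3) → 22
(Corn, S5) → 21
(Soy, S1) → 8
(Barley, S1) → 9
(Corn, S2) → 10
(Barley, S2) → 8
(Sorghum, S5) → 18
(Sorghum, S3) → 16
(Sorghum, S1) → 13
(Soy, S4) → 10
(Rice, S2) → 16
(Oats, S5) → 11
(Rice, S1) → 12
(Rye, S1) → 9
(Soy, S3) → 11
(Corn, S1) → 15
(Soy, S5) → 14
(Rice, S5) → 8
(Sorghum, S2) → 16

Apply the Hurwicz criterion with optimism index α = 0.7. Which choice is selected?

Sorghum

Rye: 0.7·22 + 0.3·8 = 17.8
Sorghum: 0.7·22 + 0.3·13 = 19.3
Corn: 0.7·21 + 0.3·9 = 17.4
Rice: 0.7·22 + 0.3·8 = 17.8
Soy: 0.7·18 + 0.3·8 = 15
Barley: 0.7·21 + 0.3·8 = 17.1
Oats: 0.7·20 + 0.3·10 = 17
Highest Hurwicz score = 19.3 → Sorghum.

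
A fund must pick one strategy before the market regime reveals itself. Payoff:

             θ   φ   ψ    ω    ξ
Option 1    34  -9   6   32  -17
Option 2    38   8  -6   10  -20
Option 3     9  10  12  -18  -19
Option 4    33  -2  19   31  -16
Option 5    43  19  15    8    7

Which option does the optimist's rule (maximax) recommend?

Row maxima: Option 1=34, Option 2=38, Option 3=12, Option 4=33, Option 5=43
Best best-case = 43 → Option 5.

Option 5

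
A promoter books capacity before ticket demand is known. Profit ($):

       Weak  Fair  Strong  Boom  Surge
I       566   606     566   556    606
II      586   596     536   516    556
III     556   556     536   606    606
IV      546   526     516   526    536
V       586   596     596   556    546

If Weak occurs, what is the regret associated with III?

30

Best payoff under Weak is 586.
Regret = 586 − 556 = 30.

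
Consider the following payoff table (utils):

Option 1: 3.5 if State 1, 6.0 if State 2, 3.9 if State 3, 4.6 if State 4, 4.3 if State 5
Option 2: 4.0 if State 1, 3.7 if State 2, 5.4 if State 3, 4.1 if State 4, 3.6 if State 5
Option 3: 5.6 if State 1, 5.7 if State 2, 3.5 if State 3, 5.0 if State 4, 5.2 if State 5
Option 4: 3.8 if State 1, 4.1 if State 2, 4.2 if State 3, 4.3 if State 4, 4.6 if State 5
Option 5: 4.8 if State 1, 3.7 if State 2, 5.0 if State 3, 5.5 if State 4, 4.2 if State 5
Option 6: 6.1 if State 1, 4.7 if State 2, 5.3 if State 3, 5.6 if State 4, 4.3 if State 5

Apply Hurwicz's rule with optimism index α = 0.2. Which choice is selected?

Option 6

Option 1: 0.2·6.0 + 0.8·3.5 = 4
Option 2: 0.2·5.4 + 0.8·3.6 = 3.96
Option 3: 0.2·5.7 + 0.8·3.5 = 3.94
Option 4: 0.2·4.6 + 0.8·3.8 = 3.96
Option 5: 0.2·5.5 + 0.8·3.7 = 4.06
Option 6: 0.2·6.1 + 0.8·4.3 = 4.66
Highest Hurwicz score = 4.66 → Option 6.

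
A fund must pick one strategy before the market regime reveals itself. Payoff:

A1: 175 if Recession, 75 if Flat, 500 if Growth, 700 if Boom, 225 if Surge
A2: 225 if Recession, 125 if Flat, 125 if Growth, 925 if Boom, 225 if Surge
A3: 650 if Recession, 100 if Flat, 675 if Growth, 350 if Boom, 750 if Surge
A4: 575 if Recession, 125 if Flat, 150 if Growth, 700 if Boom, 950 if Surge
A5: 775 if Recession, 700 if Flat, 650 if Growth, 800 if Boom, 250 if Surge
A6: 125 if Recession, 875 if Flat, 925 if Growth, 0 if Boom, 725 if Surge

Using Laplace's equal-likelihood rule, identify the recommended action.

A5

Row averages: A1=335, A2=325, A3=505, A4=500, A5=635, A6=530
Highest average = 635 → A5.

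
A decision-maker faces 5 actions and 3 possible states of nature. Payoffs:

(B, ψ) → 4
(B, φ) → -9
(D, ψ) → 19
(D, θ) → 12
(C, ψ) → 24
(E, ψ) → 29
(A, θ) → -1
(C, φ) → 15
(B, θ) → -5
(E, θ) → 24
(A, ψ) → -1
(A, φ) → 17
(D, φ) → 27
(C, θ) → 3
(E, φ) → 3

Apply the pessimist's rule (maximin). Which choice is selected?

Row minima: A=-1, B=-9, C=3, D=12, E=3
Best worst-case = 12 → D.

D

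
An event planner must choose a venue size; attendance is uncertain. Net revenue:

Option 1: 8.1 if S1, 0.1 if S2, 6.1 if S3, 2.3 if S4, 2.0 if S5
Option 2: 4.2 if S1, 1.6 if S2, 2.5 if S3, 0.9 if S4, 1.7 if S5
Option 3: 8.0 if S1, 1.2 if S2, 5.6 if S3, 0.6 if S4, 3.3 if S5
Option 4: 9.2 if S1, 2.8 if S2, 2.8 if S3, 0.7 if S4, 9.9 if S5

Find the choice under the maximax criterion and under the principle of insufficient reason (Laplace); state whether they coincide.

Row maxima: Option 1=8.1, Option 2=4.2, Option 3=8.0, Option 4=9.9
Best best-case = 9.9 → Option 4.
Row averages: Option 1=3.72, Option 2=2.18, Option 3=3.74, Option 4=5.08
Highest average = 5.08 → Option 4.

maximax → Option 4; laplace → Option 4 (agree)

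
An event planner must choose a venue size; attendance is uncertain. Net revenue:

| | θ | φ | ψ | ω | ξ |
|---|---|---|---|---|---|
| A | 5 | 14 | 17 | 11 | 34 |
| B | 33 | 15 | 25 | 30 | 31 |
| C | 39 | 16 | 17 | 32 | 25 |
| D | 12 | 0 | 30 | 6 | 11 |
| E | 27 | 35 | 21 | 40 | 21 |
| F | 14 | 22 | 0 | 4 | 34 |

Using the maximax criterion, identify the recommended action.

Row maxima: A=34, B=33, C=39, D=30, E=40, F=34
Best best-case = 40 → E.

E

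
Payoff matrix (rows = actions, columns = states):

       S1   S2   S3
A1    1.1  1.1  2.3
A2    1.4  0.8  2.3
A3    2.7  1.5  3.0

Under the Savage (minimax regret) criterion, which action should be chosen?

A3

Column bests: S1=2.7, S2=1.5, S3=3.0.
A1 regrets: 1.6, 0.4, 0.7 → max 1.6
A2 regrets: 1.3, 0.7, 0.7 → max 1.3
A3 regrets: 0.0, 0.0, 0.0 → max 0.0
Smallest max regret = 0.0 → A3.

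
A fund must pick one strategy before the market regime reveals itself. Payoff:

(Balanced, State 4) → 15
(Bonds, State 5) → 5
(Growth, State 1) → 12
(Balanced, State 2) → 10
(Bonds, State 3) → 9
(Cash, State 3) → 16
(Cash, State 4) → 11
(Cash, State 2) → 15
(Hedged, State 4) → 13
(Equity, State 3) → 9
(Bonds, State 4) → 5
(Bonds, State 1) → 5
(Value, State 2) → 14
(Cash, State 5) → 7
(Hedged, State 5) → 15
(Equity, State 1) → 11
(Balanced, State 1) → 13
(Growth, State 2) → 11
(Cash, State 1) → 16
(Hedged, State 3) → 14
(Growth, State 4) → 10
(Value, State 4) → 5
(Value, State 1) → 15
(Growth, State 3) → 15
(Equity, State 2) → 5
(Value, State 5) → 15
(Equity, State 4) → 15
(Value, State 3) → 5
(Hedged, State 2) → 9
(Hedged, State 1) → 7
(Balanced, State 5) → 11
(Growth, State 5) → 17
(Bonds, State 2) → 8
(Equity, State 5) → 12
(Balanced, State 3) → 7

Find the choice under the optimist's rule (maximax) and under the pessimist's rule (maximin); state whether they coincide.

Row maxima: Balanced=15, Hedged=15, Bonds=9, Growth=17, Value=15, Cash=16, Equity=15
Best best-case = 17 → Growth.
Row minima: Balanced=7, Hedged=7, Bonds=5, Growth=10, Value=5, Cash=7, Equity=5
Best worst-case = 10 → Growth.

maximax → Growth; maximin → Growth (agree)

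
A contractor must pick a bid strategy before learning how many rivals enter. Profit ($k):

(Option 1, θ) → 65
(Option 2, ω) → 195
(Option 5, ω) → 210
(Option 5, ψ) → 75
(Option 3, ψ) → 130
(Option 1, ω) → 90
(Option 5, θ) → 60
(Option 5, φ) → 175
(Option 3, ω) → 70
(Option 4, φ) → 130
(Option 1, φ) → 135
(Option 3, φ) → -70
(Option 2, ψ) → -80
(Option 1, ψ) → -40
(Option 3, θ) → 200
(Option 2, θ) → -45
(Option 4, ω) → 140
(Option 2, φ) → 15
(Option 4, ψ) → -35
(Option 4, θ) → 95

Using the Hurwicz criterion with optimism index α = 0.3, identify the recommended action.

Option 1: 0.3·135 + 0.7·(-40) = 12.5
Option 2: 0.3·195 + 0.7·(-80) = 2.5
Option 3: 0.3·200 + 0.7·(-70) = 11
Option 4: 0.3·140 + 0.7·(-35) = 17.5
Option 5: 0.3·210 + 0.7·60 = 105
Highest Hurwicz score = 105 → Option 5.

Option 5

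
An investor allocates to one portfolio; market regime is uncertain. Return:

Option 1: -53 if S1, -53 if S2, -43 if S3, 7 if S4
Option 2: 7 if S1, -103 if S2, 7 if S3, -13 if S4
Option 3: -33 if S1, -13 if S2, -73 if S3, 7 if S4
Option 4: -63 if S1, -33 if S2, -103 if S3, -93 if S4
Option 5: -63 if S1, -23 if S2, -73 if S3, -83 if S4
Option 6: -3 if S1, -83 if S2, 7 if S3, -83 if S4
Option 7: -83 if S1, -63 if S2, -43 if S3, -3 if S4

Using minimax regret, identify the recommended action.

Column bests: S1=7, S2=-13, S3=7, S4=7.
Option 1 regrets: 60, 40, 50, 0 → max 60
Option 2 regrets: 0, 90, 0, 20 → max 90
Option 3 regrets: 40, 0, 80, 0 → max 80
Option 4 regrets: 70, 20, 110, 100 → max 110
Option 5 regrets: 70, 10, 80, 90 → max 90
Option 6 regrets: 10, 70, 0, 90 → max 90
Option 7 regrets: 90, 50, 50, 10 → max 90
Smallest max regret = 60 → Option 1.

Option 1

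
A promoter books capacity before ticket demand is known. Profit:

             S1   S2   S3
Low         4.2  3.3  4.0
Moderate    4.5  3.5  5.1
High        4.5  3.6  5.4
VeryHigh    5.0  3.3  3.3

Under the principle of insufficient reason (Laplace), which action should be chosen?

Row averages: Low=23/6, Moderate=131/30, High=4.5, VeryHigh=58/15
Highest average = 4.5 → High.

High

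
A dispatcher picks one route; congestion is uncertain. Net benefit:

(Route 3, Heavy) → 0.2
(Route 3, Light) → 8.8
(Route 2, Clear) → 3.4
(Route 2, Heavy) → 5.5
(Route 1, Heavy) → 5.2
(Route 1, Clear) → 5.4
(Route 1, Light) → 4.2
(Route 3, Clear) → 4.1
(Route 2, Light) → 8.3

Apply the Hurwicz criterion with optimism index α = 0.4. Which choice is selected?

Route 2

Route 1: 0.4·5.4 + 0.6·4.2 = 4.68
Route 2: 0.4·8.3 + 0.6·3.4 = 5.36
Route 3: 0.4·8.8 + 0.6·0.2 = 3.64
Highest Hurwicz score = 5.36 → Route 2.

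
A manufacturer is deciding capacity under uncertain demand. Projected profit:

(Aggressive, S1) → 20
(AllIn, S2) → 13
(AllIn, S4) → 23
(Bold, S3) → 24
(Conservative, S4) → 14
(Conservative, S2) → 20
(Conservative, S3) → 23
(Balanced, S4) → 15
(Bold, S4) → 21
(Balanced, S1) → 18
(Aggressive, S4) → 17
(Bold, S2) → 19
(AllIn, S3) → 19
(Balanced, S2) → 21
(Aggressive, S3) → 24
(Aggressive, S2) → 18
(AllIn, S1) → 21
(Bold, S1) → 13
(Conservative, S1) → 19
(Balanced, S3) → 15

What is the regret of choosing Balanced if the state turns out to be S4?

8

Best payoff under S4 is 23.
Regret = 23 − 15 = 8.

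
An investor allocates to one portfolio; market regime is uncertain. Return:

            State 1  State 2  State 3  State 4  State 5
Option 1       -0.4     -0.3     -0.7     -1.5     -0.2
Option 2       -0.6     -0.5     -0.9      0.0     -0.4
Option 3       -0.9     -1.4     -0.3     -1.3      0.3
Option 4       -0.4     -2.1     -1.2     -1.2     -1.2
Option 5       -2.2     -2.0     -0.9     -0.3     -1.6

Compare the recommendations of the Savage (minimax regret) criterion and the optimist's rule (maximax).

Column bests: State 1=-0.4, State 2=-0.3, State 3=-0.3, State 4=0.0, State 5=0.3.
Option 1 regrets: 0.0, 0.0, 0.4, 1.5, 0.5 → max 1.5
Option 2 regrets: 0.2, 0.2, 0.6, 0.0, 0.7 → max 0.7
Option 3 regrets: 0.5, 1.1, 0.0, 1.3, 0.0 → max 1.3
Option 4 regrets: 0.0, 1.8, 0.9, 1.2, 1.5 → max 1.8
Option 5 regrets: 1.8, 1.7, 0.6, 0.3, 1.9 → max 1.9
Smallest max regret = 0.7 → Option 2.
Row maxima: Option 1=-0.2, Option 2=0.0, Option 3=0.3, Option 4=-0.4, Option 5=-0.3
Best best-case = 0.3 → Option 3.

minimax regret → Option 2; maximax → Option 3 (disagree)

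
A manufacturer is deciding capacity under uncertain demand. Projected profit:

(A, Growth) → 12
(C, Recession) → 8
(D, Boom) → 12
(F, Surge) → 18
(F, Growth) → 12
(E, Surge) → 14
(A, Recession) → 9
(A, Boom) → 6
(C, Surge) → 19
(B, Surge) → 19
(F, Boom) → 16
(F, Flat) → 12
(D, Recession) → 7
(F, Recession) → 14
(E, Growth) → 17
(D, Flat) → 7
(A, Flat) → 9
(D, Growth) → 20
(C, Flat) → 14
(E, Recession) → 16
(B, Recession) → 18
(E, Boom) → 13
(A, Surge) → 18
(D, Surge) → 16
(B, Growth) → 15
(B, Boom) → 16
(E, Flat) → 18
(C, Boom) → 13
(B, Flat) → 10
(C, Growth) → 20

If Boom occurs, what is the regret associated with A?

Best payoff under Boom is 16.
Regret = 16 − 6 = 10.

10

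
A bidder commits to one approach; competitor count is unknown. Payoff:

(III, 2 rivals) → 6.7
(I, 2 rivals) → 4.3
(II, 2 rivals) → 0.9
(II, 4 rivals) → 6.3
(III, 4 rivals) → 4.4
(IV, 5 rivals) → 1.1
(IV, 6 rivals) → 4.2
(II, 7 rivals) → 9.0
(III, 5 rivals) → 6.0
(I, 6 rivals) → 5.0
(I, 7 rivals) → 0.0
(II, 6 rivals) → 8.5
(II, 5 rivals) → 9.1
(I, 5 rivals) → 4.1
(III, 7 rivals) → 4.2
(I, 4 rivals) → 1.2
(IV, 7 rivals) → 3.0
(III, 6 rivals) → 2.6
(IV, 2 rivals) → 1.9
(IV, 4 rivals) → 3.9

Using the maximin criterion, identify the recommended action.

III

Row minima: I=0.0, II=0.9, III=2.6, IV=1.1
Best worst-case = 2.6 → III.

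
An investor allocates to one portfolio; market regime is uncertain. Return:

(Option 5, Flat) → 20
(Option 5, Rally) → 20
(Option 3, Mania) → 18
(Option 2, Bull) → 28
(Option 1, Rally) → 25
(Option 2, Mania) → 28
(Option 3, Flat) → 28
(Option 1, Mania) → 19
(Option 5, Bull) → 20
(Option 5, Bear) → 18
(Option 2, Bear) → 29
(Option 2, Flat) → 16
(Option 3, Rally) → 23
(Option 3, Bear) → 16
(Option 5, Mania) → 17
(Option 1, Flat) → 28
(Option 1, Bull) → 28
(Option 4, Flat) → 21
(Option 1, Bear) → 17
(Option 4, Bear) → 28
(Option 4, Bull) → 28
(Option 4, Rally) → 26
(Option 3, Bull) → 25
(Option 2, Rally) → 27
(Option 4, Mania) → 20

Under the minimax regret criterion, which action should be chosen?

Column bests: Bear=29, Flat=28, Bull=28, Rally=27, Mania=28.
Option 1 regrets: 12, 0, 0, 2, 9 → max 12
Option 2 regrets: 0, 12, 0, 0, 0 → max 12
Option 3 regrets: 13, 0, 3, 4, 10 → max 13
Option 4 regrets: 1, 7, 0, 1, 8 → max 8
Option 5 regrets: 11, 8, 8, 7, 11 → max 11
Smallest max regret = 8 → Option 4.

Option 4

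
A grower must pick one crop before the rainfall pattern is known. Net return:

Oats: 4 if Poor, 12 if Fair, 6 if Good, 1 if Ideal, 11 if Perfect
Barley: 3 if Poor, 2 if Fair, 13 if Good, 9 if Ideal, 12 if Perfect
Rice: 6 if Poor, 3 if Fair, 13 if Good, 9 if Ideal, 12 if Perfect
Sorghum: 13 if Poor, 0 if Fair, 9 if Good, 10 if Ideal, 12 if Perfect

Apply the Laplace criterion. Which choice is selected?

Row averages: Oats=6.8, Barley=7.8, Rice=8.6, Sorghum=8.8
Highest average = 8.8 → Sorghum.

Sorghum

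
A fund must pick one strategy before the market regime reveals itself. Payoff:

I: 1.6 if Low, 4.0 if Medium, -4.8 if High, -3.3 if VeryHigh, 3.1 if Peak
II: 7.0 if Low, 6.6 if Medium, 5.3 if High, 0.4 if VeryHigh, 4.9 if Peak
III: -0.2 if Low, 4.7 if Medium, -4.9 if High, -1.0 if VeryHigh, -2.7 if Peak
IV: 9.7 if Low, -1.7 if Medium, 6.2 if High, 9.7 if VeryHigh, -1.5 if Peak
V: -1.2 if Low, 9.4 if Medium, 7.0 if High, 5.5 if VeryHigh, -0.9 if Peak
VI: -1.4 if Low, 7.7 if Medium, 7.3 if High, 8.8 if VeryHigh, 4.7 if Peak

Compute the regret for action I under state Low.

Best payoff under Low is 9.7.
Regret = 9.7 − 1.6 = 8.1.

8.1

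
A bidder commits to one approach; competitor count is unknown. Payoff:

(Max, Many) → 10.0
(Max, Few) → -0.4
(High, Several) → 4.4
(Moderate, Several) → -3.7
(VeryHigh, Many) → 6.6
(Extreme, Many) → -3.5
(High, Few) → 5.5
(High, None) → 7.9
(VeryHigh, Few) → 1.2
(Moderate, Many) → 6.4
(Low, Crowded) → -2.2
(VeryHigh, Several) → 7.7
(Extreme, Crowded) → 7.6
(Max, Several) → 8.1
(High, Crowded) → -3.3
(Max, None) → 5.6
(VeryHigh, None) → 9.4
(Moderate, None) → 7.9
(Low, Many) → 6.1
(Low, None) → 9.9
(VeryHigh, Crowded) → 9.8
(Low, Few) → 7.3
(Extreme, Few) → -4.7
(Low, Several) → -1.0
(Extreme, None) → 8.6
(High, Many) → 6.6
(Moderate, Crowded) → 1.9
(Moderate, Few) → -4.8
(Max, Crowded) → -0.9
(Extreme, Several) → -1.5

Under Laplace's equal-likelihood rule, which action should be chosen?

VeryHigh

Row averages: Low=4.02, Moderate=1.54, High=4.22, VeryHigh=6.94, Extreme=1.3, Max=4.48
Highest average = 6.94 → VeryHigh.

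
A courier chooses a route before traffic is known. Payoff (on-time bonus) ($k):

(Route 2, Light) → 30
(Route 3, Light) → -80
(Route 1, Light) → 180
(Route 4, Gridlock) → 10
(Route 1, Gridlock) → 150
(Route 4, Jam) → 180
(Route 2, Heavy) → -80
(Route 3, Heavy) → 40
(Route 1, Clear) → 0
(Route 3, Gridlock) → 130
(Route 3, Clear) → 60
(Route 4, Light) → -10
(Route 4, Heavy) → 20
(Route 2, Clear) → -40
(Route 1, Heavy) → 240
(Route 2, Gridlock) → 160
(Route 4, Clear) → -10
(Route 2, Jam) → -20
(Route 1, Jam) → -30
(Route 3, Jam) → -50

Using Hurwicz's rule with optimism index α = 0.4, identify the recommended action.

Route 1

Route 1: 0.4·240 + 0.6·(-30) = 78
Route 2: 0.4·160 + 0.6·(-80) = 16
Route 3: 0.4·130 + 0.6·(-80) = 4
Route 4: 0.4·180 + 0.6·(-10) = 66
Highest Hurwicz score = 78 → Route 1.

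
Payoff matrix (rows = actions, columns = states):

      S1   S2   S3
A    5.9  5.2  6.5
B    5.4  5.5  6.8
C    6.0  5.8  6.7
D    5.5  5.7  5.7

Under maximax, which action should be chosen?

Row maxima: A=6.5, B=6.8, C=6.7, D=5.7
Best best-case = 6.8 → B.

B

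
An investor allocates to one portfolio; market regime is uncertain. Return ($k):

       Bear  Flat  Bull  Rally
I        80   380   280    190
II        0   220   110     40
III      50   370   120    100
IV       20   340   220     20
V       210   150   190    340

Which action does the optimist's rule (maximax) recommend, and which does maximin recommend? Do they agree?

maximax → I; maximin → V (disagree)

Row maxima: I=380, II=220, III=370, IV=340, V=340
Best best-case = 380 → I.
Row minima: I=80, II=0, III=50, IV=20, V=150
Best worst-case = 150 → V.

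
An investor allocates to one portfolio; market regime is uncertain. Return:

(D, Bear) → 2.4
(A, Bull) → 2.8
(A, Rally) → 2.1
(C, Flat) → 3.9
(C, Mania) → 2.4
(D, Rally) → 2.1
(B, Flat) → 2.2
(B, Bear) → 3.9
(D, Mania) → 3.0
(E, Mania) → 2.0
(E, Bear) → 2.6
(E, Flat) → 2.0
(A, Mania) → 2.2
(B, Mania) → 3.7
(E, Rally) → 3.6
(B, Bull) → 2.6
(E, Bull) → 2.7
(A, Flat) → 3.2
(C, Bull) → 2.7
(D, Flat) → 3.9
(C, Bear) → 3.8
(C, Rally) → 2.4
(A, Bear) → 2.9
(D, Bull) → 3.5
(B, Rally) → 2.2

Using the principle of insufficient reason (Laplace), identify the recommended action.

Row averages: A=2.64, B=2.92, C=3.04, D=2.98, E=2.58
Highest average = 3.04 → C.

C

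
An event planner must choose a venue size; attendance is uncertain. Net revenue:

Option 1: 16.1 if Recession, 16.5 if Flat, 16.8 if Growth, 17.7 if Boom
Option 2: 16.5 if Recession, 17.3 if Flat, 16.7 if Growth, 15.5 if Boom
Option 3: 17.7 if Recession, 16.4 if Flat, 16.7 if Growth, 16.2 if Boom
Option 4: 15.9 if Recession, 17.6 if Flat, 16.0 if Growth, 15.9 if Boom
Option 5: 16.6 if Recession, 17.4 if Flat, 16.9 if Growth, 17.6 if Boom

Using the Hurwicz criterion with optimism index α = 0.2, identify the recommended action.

Option 1: 0.2·17.7 + 0.8·16.1 = 16.42
Option 2: 0.2·17.3 + 0.8·15.5 = 15.86
Option 3: 0.2·17.7 + 0.8·16.2 = 16.5
Option 4: 0.2·17.6 + 0.8·15.9 = 16.24
Option 5: 0.2·17.6 + 0.8·16.6 = 16.8
Highest Hurwicz score = 16.8 → Option 5.

Option 5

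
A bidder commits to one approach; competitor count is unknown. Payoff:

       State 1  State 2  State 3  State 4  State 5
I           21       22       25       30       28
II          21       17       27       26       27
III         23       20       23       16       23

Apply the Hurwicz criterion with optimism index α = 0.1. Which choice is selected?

I: 0.1·30 + 0.9·21 = 21.9
II: 0.1·27 + 0.9·17 = 18
III: 0.1·23 + 0.9·16 = 16.7
Highest Hurwicz score = 21.9 → I.

I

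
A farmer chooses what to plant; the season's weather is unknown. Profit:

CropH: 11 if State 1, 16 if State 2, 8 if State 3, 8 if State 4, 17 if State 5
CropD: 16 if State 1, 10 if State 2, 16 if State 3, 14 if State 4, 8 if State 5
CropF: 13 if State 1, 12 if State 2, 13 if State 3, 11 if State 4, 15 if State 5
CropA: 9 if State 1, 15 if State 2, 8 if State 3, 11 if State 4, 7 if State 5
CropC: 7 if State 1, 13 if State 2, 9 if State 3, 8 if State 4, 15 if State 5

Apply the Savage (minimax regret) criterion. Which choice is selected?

Column bests: State 1=16, State 2=16, State 3=16, State 4=14, State 5=17.
CropH regrets: 5, 0, 8, 6, 0 → max 8
CropD regrets: 0, 6, 0, 0, 9 → max 9
CropF regrets: 3, 4, 3, 3, 2 → max 4
CropA regrets: 7, 1, 8, 3, 10 → max 10
CropC regrets: 9, 3, 7, 6, 2 → max 9
Smallest max regret = 4 → CropF.

CropF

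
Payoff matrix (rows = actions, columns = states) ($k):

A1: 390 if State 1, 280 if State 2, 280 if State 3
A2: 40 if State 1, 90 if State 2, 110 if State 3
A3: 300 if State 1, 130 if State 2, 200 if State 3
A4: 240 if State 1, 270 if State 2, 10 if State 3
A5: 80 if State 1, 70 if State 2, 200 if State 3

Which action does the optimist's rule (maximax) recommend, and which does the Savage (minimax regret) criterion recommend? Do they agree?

maximax → A1; minimax regret → A1 (agree)

Row maxima: A1=390, A2=110, A3=300, A4=270, A5=200
Best best-case = 390 → A1.
Column bests: State 1=390, State 2=280, State 3=280.
A1 regrets: 0, 0, 0 → max 0
A2 regrets: 350, 190, 170 → max 350
A3 regrets: 90, 150, 80 → max 150
A4 regrets: 150, 10, 270 → max 270
A5 regrets: 310, 210, 80 → max 310
Smallest max regret = 0 → A1.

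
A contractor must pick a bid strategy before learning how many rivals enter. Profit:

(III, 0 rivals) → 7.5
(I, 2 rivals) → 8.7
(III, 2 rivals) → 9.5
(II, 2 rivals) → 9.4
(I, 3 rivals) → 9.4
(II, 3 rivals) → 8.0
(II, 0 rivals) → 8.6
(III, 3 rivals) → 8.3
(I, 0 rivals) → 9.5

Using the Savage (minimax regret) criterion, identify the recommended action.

I

Column bests: 0 rivals=9.5, 2 rivals=9.5, 3 rivals=9.4.
I regrets: 0.0, 0.8, 0.0 → max 0.8
II regrets: 0.9, 0.1, 1.4 → max 1.4
III regrets: 2.0, 0.0, 1.1 → max 2.0
Smallest max regret = 0.8 → I.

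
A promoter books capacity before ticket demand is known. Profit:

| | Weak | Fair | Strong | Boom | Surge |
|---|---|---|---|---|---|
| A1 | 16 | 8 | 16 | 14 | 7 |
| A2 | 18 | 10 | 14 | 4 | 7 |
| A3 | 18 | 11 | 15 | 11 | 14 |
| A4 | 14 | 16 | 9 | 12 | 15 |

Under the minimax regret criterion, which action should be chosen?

A3

Column bests: Weak=18, Fair=16, Strong=16, Boom=14, Surge=15.
A1 regrets: 2, 8, 0, 0, 8 → max 8
A2 regrets: 0, 6, 2, 10, 8 → max 10
A3 regrets: 0, 5, 1, 3, 1 → max 5
A4 regrets: 4, 0, 7, 2, 0 → max 7
Smallest max regret = 5 → A3.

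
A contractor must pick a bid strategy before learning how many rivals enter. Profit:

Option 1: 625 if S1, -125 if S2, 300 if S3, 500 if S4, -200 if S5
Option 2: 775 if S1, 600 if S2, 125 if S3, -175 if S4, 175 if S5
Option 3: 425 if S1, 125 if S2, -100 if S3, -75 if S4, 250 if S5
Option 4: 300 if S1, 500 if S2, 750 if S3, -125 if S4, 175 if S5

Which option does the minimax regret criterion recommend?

Column bests: S1=775, S2=600, S3=750, S4=500, S5=250.
Option 1 regrets: 150, 725, 450, 0, 450 → max 725
Option 2 regrets: 0, 0, 625, 675, 75 → max 675
Option 3 regrets: 350, 475, 850, 575, 0 → max 850
Option 4 regrets: 475, 100, 0, 625, 75 → max 625
Smallest max regret = 625 → Option 4.

Option 4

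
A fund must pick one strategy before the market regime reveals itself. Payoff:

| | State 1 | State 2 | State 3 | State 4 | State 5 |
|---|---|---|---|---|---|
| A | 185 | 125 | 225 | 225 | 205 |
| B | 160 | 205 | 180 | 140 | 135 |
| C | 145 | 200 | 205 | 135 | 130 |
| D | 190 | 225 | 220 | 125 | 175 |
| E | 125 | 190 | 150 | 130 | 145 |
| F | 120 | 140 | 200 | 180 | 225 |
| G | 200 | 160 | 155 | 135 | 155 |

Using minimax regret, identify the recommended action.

F

Column bests: State 1=200, State 2=225, State 3=225, State 4=225, State 5=225.
A regrets: 15, 100, 0, 0, 20 → max 100
B regrets: 40, 20, 45, 85, 90 → max 90
C regrets: 55, 25, 20, 90, 95 → max 95
D regrets: 10, 0, 5, 100, 50 → max 100
E regrets: 75, 35, 75, 95, 80 → max 95
F regrets: 80, 85, 25, 45, 0 → max 85
G regrets: 0, 65, 70, 90, 70 → max 90
Smallest max regret = 85 → F.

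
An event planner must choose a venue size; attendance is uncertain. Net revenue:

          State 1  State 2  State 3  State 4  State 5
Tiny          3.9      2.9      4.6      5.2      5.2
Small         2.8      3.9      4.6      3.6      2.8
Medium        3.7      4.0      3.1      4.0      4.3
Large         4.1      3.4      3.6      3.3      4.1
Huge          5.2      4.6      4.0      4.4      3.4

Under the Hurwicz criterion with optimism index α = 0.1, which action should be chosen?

Tiny: 0.1·5.2 + 0.9·2.9 = 3.13
Small: 0.1·4.6 + 0.9·2.8 = 2.98
Medium: 0.1·4.3 + 0.9·3.1 = 3.22
Large: 0.1·4.1 + 0.9·3.3 = 3.38
Huge: 0.1·5.2 + 0.9·3.4 = 3.58
Highest Hurwicz score = 3.58 → Huge.

Huge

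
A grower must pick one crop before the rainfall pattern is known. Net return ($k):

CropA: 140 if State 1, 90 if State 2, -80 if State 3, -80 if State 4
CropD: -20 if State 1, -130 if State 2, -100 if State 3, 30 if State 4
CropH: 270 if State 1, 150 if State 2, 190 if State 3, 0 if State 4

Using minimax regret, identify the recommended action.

Column bests: State 1=270, State 2=150, State 3=190, State 4=30.
CropA regrets: 130, 60, 270, 110 → max 270
CropD regrets: 290, 280, 290, 0 → max 290
CropH regrets: 0, 0, 0, 30 → max 30
Smallest max regret = 30 → CropH.

CropH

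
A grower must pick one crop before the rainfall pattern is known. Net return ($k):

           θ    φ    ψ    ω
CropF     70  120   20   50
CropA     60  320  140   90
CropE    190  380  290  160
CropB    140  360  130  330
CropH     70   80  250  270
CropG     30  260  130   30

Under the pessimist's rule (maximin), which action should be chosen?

CropE

Row minima: CropF=20, CropA=60, CropE=160, CropB=130, CropH=70, CropG=30
Best worst-case = 160 → CropE.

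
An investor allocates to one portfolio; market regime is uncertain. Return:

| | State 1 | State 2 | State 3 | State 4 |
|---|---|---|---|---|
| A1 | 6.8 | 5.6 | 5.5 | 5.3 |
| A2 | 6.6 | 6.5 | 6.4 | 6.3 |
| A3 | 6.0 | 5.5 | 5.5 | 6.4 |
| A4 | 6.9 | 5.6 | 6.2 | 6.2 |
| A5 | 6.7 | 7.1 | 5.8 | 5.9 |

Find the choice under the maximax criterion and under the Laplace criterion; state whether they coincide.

Row maxima: A1=6.8, A2=6.6, A3=6.4, A4=6.9, A5=7.1
Best best-case = 7.1 → A5.
Row averages: A1=5.8, A2=6.45, A3=5.85, A4=6.225, A5=6.375
Highest average = 6.45 → A2.

maximax → A5; laplace → A2 (disagree)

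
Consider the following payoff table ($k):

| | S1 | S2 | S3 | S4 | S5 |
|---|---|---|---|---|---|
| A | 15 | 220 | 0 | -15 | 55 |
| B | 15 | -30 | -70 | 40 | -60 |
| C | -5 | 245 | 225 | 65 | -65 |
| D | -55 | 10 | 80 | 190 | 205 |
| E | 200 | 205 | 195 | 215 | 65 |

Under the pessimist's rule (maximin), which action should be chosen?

E

Row minima: A=-15, B=-70, C=-65, D=-55, E=65
Best worst-case = 65 → E.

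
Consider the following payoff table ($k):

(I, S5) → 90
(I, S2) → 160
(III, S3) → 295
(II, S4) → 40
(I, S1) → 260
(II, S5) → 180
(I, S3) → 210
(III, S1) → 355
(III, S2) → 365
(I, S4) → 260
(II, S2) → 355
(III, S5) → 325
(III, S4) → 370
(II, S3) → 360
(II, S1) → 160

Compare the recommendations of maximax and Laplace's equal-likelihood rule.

Row maxima: I=260, II=360, III=370
Best best-case = 370 → III.
Row averages: I=196, II=219, III=342
Highest average = 342 → III.

maximax → III; laplace → III (agree)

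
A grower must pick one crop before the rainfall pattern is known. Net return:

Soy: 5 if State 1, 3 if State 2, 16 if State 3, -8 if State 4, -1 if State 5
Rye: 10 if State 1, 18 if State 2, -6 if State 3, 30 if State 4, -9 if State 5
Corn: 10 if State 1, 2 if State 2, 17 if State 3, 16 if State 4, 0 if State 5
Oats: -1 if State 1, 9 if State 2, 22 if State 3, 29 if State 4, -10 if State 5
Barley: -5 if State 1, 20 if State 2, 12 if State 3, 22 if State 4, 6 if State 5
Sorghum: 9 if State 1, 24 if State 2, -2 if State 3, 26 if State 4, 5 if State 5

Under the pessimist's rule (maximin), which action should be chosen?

Corn

Row minima: Soy=-8, Rye=-9, Corn=0, Oats=-10, Barley=-5, Sorghum=-2
Best worst-case = 0 → Corn.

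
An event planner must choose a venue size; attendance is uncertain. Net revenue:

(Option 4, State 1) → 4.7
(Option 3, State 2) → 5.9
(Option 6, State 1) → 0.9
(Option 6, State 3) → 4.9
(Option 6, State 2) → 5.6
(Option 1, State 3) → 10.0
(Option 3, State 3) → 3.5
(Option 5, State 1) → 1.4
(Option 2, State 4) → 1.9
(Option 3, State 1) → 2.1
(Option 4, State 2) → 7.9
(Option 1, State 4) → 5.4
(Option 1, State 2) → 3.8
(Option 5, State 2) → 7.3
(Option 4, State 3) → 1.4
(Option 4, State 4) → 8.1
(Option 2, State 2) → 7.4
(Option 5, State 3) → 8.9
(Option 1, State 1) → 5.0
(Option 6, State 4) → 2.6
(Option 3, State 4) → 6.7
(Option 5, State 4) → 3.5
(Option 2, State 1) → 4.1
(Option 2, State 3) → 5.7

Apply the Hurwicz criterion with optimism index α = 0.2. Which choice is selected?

Option 1

Option 1: 0.2·10.0 + 0.8·3.8 = 5.04
Option 2: 0.2·7.4 + 0.8·1.9 = 3
Option 3: 0.2·6.7 + 0.8·2.1 = 3.02
Option 4: 0.2·8.1 + 0.8·1.4 = 2.74
Option 5: 0.2·8.9 + 0.8·1.4 = 2.9
Option 6: 0.2·5.6 + 0.8·0.9 = 1.84
Highest Hurwicz score = 5.04 → Option 1.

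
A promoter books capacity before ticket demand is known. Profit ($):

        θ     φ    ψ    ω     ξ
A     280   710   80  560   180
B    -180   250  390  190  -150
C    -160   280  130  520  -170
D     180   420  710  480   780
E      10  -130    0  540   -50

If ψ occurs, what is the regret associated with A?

Best payoff under ψ is 710.
Regret = 710 − 80 = 630.

630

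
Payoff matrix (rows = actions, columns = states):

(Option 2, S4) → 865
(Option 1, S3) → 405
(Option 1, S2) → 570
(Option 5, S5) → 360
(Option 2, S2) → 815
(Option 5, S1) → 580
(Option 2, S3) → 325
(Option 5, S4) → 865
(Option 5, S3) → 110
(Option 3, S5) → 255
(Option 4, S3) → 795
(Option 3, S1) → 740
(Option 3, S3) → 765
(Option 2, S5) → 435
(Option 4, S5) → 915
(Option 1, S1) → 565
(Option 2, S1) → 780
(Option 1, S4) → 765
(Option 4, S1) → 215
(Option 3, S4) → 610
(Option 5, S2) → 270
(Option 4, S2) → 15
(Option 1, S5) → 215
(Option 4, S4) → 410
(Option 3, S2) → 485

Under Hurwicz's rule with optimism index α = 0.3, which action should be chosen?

Option 1: 0.3·765 + 0.7·215 = 380
Option 2: 0.3·865 + 0.7·325 = 487
Option 3: 0.3·765 + 0.7·255 = 408
Option 4: 0.3·915 + 0.7·15 = 285
Option 5: 0.3·865 + 0.7·110 = 336.5
Highest Hurwicz score = 487 → Option 2.

Option 2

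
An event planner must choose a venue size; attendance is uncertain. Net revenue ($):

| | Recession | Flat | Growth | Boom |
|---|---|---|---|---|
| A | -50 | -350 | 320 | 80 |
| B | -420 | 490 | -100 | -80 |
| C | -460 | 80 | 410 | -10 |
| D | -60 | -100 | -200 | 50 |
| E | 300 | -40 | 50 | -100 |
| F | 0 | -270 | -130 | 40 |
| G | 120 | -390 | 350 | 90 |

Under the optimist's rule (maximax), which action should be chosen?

Row maxima: A=320, B=490, C=410, D=50, E=300, F=40, G=350
Best best-case = 490 → B.

B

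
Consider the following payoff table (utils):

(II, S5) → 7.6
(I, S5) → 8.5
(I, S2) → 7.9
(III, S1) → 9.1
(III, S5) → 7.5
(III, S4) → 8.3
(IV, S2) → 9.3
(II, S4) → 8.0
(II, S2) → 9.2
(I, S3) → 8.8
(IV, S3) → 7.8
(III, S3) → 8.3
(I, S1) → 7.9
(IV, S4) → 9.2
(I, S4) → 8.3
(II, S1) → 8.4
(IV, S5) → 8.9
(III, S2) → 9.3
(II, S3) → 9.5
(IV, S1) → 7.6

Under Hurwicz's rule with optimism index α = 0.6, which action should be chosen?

II

I: 0.6·8.8 + 0.4·7.9 = 8.44
II: 0.6·9.5 + 0.4·7.6 = 8.74
III: 0.6·9.3 + 0.4·7.5 = 8.58
IV: 0.6·9.3 + 0.4·7.6 = 8.62
Highest Hurwicz score = 8.74 → II.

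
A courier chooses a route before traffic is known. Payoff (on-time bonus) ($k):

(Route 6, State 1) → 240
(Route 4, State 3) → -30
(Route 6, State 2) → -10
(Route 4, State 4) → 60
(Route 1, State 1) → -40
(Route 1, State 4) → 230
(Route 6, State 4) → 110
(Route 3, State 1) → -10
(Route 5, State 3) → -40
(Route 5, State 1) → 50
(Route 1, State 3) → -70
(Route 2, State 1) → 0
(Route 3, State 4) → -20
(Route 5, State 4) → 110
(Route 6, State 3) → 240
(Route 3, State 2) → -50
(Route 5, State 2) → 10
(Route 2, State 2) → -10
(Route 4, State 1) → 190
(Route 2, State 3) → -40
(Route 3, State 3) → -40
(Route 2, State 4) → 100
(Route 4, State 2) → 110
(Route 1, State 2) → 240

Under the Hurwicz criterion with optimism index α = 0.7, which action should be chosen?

Route 6

Route 1: 0.7·240 + 0.3·(-70) = 147
Route 2: 0.7·100 + 0.3·(-40) = 58
Route 3: 0.7·(-10) + 0.3·(-50) = -22
Route 4: 0.7·190 + 0.3·(-30) = 124
Route 5: 0.7·110 + 0.3·(-40) = 65
Route 6: 0.7·240 + 0.3·(-10) = 165
Highest Hurwicz score = 165 → Route 6.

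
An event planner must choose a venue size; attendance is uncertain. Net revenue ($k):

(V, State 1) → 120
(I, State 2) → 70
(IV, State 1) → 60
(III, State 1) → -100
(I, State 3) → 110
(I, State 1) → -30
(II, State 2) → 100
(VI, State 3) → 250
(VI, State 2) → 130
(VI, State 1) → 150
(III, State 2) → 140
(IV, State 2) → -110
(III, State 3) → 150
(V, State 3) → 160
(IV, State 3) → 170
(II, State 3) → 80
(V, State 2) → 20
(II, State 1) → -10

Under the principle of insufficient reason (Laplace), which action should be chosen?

Row averages: I=50, II=170/3, III=190/3, IV=40, V=100, VI=530/3
Highest average = 530/3 → VI.

VI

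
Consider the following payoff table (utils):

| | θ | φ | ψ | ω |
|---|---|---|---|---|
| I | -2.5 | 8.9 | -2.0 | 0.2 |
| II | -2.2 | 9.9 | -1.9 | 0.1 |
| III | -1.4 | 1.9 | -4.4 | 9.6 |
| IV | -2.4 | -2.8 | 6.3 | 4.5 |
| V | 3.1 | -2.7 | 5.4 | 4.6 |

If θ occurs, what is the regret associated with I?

5.6

Best payoff under θ is 3.1.
Regret = 3.1 − (-2.5) = 5.6.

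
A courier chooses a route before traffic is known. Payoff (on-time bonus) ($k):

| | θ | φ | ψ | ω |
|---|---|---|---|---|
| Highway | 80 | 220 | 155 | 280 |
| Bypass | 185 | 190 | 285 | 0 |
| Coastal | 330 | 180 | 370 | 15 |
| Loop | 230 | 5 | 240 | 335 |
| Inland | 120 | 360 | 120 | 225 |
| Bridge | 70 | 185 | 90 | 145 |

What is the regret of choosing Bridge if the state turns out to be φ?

175

Best payoff under φ is 360.
Regret = 360 − 185 = 175.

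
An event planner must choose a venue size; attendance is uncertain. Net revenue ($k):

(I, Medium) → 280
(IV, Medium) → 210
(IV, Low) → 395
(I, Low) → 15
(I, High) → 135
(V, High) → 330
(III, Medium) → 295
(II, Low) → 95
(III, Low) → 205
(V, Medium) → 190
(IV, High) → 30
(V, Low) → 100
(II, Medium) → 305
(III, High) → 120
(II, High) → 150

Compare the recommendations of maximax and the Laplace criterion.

maximax → IV; laplace → IV (agree)

Row maxima: I=280, II=305, III=295, IV=395, V=330
Best best-case = 395 → IV.
Row averages: I=430/3, II=550/3, III=620/3, IV=635/3, V=620/3
Highest average = 635/3 → IV.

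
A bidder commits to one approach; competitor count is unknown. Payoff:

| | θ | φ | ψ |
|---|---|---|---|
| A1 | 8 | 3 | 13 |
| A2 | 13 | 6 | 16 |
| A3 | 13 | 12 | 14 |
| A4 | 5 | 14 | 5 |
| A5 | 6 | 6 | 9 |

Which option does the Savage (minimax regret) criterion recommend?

Column bests: θ=13, φ=14, ψ=16.
A1 regrets: 5, 11, 3 → max 11
A2 regrets: 0, 8, 0 → max 8
A3 regrets: 0, 2, 2 → max 2
A4 regrets: 8, 0, 11 → max 11
A5 regrets: 7, 8, 7 → max 8
Smallest max regret = 2 → A3.

A3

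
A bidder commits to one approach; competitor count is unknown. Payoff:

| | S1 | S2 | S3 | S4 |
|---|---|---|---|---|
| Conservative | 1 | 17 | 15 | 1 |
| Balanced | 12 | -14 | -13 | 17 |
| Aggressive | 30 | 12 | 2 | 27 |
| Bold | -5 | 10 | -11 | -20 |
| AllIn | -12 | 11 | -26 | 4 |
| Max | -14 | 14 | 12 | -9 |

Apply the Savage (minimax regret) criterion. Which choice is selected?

Aggressive

Column bests: S1=30, S2=17, S3=15, S4=27.
Conservative regrets: 29, 0, 0, 26 → max 29
Balanced regrets: 18, 31, 28, 10 → max 31
Aggressive regrets: 0, 5, 13, 0 → max 13
Bold regrets: 35, 7, 26, 47 → max 47
AllIn regrets: 42, 6, 41, 23 → max 42
Max regrets: 44, 3, 3, 36 → max 44
Smallest max regret = 13 → Aggressive.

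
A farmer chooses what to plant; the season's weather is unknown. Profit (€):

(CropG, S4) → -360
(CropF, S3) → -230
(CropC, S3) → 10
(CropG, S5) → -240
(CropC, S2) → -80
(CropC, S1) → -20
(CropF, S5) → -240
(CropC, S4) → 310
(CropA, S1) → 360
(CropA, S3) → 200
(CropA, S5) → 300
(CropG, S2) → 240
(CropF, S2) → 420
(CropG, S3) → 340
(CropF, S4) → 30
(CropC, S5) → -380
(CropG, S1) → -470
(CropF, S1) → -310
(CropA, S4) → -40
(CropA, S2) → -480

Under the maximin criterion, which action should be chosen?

Row minima: CropG=-470, CropC=-380, CropA=-480, CropF=-310
Best worst-case = -310 → CropF.

CropF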